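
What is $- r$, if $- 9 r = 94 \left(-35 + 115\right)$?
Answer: $\frac{7520}{9} \approx 835.56$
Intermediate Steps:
$r = - \frac{7520}{9}$ ($r = - \frac{94 \left(-35 + 115\right)}{9} = - \frac{94 \cdot 80}{9} = \left(- \frac{1}{9}\right) 7520 = - \frac{7520}{9} \approx -835.56$)
$- r = \left(-1\right) \left(- \frac{7520}{9}\right) = \frac{7520}{9}$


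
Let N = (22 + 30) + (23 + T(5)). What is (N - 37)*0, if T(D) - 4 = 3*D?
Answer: 0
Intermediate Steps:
T(D) = 4 + 3*D
N = 94 (N = (22 + 30) + (23 + (4 + 3*5)) = 52 + (23 + (4 + 15)) = 52 + (23 + 19) = 52 + 42 = 94)
(N - 37)*0 = (94 - 37)*0 = 57*0 = 0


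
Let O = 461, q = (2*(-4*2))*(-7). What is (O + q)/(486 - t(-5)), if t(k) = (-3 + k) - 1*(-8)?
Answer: 191/162 ≈ 1.1790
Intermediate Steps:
t(k) = 5 + k (t(k) = (-3 + k) + 8 = 5 + k)
q = 112 (q = (2*(-8))*(-7) = -16*(-7) = 112)
(O + q)/(486 - t(-5)) = (461 + 112)/(486 - (5 - 5)) = 573/(486 - 1*0) = 573/(486 + 0) = 573/486 = 573*(1/486) = 191/162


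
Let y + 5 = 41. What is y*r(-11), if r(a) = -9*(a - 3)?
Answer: 4536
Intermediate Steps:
r(a) = 27 - 9*a (r(a) = -9*(-3 + a) = 27 - 9*a)
y = 36 (y = -5 + 41 = 36)
y*r(-11) = 36*(27 - 9*(-11)) = 36*(27 + 99) = 36*126 = 4536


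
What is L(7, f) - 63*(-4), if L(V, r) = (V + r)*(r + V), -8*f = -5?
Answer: 19849/64 ≈ 310.14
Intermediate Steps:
f = 5/8 (f = -1/8*(-5) = 5/8 ≈ 0.62500)
L(V, r) = (V + r)**2 (L(V, r) = (V + r)*(V + r) = (V + r)**2)
L(7, f) - 63*(-4) = (7 + 5/8)**2 - 63*(-4) = (61/8)**2 + 252 = 3721/64 + 252 = 19849/64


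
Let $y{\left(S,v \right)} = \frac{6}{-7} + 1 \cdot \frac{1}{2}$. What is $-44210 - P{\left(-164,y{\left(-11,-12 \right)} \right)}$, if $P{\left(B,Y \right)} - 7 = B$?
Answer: $-44053$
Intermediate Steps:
$y{\left(S,v \right)} = - \frac{5}{14}$ ($y{\left(S,v \right)} = 6 \left(- \frac{1}{7}\right) + 1 \cdot \frac{1}{2} = - \frac{6}{7} + \frac{1}{2} = - \frac{5}{14}$)
$P{\left(B,Y \right)} = 7 + B$
$-44210 - P{\left(-164,y{\left(-11,-12 \right)} \right)} = -44210 - \left(7 - 164\right) = -44210 - -157 = -44210 + 157 = -44053$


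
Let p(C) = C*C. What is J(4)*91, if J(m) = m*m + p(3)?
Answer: 2275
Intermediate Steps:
p(C) = C**2
J(m) = 9 + m**2 (J(m) = m*m + 3**2 = m**2 + 9 = 9 + m**2)
J(4)*91 = (9 + 4**2)*91 = (9 + 16)*91 = 25*91 = 2275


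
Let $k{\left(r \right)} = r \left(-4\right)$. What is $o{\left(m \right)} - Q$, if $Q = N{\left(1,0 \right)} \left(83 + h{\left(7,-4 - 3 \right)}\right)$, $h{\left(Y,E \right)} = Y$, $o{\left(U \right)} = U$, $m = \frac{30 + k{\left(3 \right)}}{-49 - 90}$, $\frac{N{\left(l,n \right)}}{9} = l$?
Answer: $- \frac{112608}{139} \approx -810.13$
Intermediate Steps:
$k{\left(r \right)} = - 4 r$
$N{\left(l,n \right)} = 9 l$
$m = - \frac{18}{139}$ ($m = \frac{30 - 12}{-49 - 90} = \frac{30 - 12}{-139} = 18 \left(- \frac{1}{139}\right) = - \frac{18}{139} \approx -0.1295$)
$Q = 810$ ($Q = 9 \cdot 1 \left(83 + 7\right) = 9 \cdot 90 = 810$)
$o{\left(m \right)} - Q = - \frac{18}{139} - 810 = - \frac{112608}{139}$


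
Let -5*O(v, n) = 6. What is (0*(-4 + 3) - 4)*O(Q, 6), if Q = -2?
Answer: 24/5 ≈ 4.8000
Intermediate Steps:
O(v, n) = -6/5 (O(v, n) = -1/5*6 = -6/5)
(0*(-4 + 3) - 4)*O(Q, 6) = (0*(-4 + 3) - 4)*(-6/5) = (0*(-1) - 4)*(-6/5) = (0 - 4)*(-6/5) = -4*(-6/5) = 24/5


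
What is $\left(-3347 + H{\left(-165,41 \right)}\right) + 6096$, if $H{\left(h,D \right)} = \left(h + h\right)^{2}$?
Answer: $111649$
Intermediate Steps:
$H{\left(h,D \right)} = 4 h^{2}$ ($H{\left(h,D \right)} = \left(2 h\right)^{2} = 4 h^{2}$)
$\left(-3347 + H{\left(-165,41 \right)}\right) + 6096 = \left(-3347 + 4 \left(-165\right)^{2}\right) + 6096 = \left(-3347 + 4 \cdot 27225\right) + 6096 = \left(-3347 + 108900\right) + 6096 = 105553 + 6096 = 111649$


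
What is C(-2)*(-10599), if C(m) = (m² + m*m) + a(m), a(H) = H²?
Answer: -127188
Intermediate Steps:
C(m) = 3*m² (C(m) = (m² + m*m) + m² = (m² + m²) + m² = 2*m² + m² = 3*m²)
C(-2)*(-10599) = (3*(-2)²)*(-10599) = (3*4)*(-10599) = 12*(-10599) = -127188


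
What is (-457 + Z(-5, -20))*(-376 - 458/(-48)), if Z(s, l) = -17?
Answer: 694805/4 ≈ 1.7370e+5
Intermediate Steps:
(-457 + Z(-5, -20))*(-376 - 458/(-48)) = (-457 - 17)*(-376 - 458/(-48)) = -474*(-376 - 458*(-1/48)) = -474*(-376 + 229/24) = -474*(-8795/24) = 694805/4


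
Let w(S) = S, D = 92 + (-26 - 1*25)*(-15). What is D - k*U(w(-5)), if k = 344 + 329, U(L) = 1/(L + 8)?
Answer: 1898/3 ≈ 632.67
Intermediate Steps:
D = 857 (D = 92 + (-26 - 25)*(-15) = 92 - 51*(-15) = 92 + 765 = 857)
U(L) = 1/(8 + L)
k = 673
D - k*U(w(-5)) = 857 - 673/(8 - 5) = 857 - 673/3 = 1898/3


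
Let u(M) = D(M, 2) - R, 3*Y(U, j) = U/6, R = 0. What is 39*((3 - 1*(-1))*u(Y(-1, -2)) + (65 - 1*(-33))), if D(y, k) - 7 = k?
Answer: 5226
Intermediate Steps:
D(y, k) = 7 + k
Y(U, j) = U/18 (Y(U, j) = (U/6)/3 = U/18)
u(M) = 9 (u(M) = (7 + 2) - 1*0 = 9 + 0 = 9)
39*((3 - 1*(-1))*u(Y(-1, -2)) + (65 - 1*(-33))) = 39*((3 - 1*(-1))*9 + (65 - 1*(-33))) = 39*((3 + 1)*9 + (65 + 33)) = 39*(4*9 + 98) = 39*(36 + 98) = 39*134 = 5226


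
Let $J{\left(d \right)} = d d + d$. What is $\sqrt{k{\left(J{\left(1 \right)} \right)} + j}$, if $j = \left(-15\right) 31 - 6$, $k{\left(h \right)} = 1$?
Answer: $i \sqrt{470} \approx 21.679 i$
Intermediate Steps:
$J{\left(d \right)} = d + d^{2}$ ($J{\left(d \right)} = d^{2} + d = d + d^{2}$)
$j = -471$ ($j = -465 - 6 = -471$)
$\sqrt{k{\left(J{\left(1 \right)} \right)} + j} = \sqrt{1 - 471} = \sqrt{-470} = i \sqrt{470}$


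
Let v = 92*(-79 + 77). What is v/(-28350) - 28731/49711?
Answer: -402688513/704653425 ≈ -0.57147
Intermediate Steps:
v = -184 (v = 92*(-2) = -184)
v/(-28350) - 28731/49711 = -184/(-28350) - 28731/49711 = -184*(-1/28350) - 28731*1/49711 = 92/14175 - 28731/49711 = -402688513/704653425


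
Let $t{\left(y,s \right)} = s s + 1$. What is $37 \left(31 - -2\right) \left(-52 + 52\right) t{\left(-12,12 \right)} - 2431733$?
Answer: $-2431733$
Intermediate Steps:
$t{\left(y,s \right)} = 1 + s^{2}$ ($t{\left(y,s \right)} = s^{2} + 1 = 1 + s^{2}$)
$37 \left(31 - -2\right) \left(-52 + 52\right) t{\left(-12,12 \right)} - 2431733 = 37 \left(31 - -2\right) \left(-52 + 52\right) \left(1 + 12^{2}\right) - 2431733 = 37 \left(31 + \left(-1 + 3\right)\right) 0 \left(1 + 144\right) - 2431733 = 37 \left(31 + 2\right) 0 \cdot 145 - 2431733 = 37 \cdot 33 \cdot 0 \cdot 145 - 2431733 = 37 \cdot 0 \cdot 145 - 2431733 = 0 \cdot 145 - 2431733 = 0 - 2431733 = -2431733$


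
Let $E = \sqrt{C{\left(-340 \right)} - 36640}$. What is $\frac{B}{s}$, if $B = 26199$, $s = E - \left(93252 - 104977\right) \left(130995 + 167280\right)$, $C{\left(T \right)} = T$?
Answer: $\frac{18325018270125}{2446185610806335521} - \frac{2253114 i \sqrt{5}}{12230928054031677605} \approx 7.4913 \cdot 10^{-6} - 4.1192 \cdot 10^{-13} i$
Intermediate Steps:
$E = 86 i \sqrt{5}$ ($E = \sqrt{-340 - 36640} = \sqrt{-36980} = 86 i \sqrt{5} \approx 192.3 i$)
$s = 3497274375 + 86 i \sqrt{5}$ ($s = 86 i \sqrt{5} - \left(93252 - 104977\right) \left(130995 + 167280\right) = 86 i \sqrt{5} - \left(-11725\right) 298275 = 86 i \sqrt{5} - -3497274375 = 86 i \sqrt{5} + 3497274375 = 3497274375 + 86 i \sqrt{5} \approx 3.4973 \cdot 10^{9} + 192.3 i$)
$\frac{B}{s} = \frac{26199}{3497274375 + 86 i \sqrt{5}}$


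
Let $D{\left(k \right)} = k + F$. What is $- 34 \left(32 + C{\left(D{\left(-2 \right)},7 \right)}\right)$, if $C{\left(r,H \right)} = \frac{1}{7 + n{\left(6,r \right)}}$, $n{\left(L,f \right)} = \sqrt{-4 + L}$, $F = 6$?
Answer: $- \frac{51374}{47} + \frac{34 \sqrt{2}}{47} \approx -1092.0$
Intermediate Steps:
$D{\left(k \right)} = 6 + k$ ($D{\left(k \right)} = k + 6 = 6 + k$)
$C{\left(r,H \right)} = \frac{1}{7 + \sqrt{2}}$ ($C{\left(r,H \right)} = \frac{1}{7 + \sqrt{-4 + 6}} = \frac{1}{7 + \sqrt{2}}$)
$- 34 \left(32 + C{\left(D{\left(-2 \right)},7 \right)}\right) = - 34 \left(32 + \left(\frac{7}{47} - \frac{\sqrt{2}}{47}\right)\right) = - 34 \left(\frac{1511}{47} - \frac{\sqrt{2}}{47}\right) = - \frac{51374}{47} + \frac{34 \sqrt{2}}{47}$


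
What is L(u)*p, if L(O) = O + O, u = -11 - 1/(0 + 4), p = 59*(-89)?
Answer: 236295/2 ≈ 1.1815e+5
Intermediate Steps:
p = -5251
u = -45/4 (u = -11 - 1/4 = -11 - 1*¼ = -11 - ¼ = -45/4 ≈ -11.250)
L(O) = 2*O
L(u)*p = (2*(-45/4))*(-5251) = -45/2*(-5251) = 236295/2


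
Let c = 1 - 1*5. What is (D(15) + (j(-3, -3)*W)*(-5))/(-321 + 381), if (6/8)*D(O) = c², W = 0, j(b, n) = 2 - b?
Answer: 16/45 ≈ 0.35556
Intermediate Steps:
c = -4 (c = 1 - 5 = -4)
D(O) = 64/3 (D(O) = (4/3)*(-4)² = (4/3)*16 = 64/3)
(D(15) + (j(-3, -3)*W)*(-5))/(-321 + 381) = (64/3 + ((2 - 1*(-3))*0)*(-5))/(-321 + 381) = (64/3 + ((2 + 3)*0)*(-5))/60 = (64/3 + (5*0)*(-5))*(1/60) = (64/3 + 0*(-5))*(1/60) = (64/3 + 0)*(1/60) = (64/3)*(1/60) = 16/45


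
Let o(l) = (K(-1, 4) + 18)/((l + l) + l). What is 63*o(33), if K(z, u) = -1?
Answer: 119/11 ≈ 10.818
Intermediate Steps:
o(l) = 17/(3*l) (o(l) = (-1 + 18)/((l + l) + l) = 17/(2*l + l) = 17/((3*l)) = 17*(1/(3*l)) = 17/(3*l))
63*o(33) = 63*((17/3)/33) = 63*((17/3)*(1/33)) = 63*(17/99) = 119/11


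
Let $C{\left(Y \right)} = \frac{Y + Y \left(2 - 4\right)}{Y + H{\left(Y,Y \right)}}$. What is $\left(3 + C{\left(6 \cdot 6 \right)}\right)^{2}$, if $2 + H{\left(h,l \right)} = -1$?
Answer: $\frac{441}{121} \approx 3.6446$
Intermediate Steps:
$H{\left(h,l \right)} = -3$ ($H{\left(h,l \right)} = -2 - 1 = -3$)
$C{\left(Y \right)} = - \frac{Y}{-3 + Y}$ ($C{\left(Y \right)} = \frac{Y + Y \left(2 - 4\right)}{Y - 3} = \frac{Y + Y \left(-2\right)}{-3 + Y} = \frac{Y - 2 Y}{-3 + Y} = \frac{\left(-1\right) Y}{-3 + Y} = - \frac{Y}{-3 + Y}$)
$\left(3 + C{\left(6 \cdot 6 \right)}\right)^{2} = \left(3 - \frac{6 \cdot 6}{-3 + 6 \cdot 6}\right)^{2} = \left(3 - \frac{36}{-3 + 36}\right)^{2} = \left(3 - \frac{36}{33}\right)^{2} = \left(3 - 36 \cdot \frac{1}{33}\right)^{2} = \left(3 - \frac{12}{11}\right)^{2} = \left(\frac{21}{11}\right)^{2} = \frac{441}{121}$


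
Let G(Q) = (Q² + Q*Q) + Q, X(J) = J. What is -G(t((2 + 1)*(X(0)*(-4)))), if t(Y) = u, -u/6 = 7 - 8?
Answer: -78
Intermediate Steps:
u = 6 (u = -6*(7 - 8) = -6*(-1) = 6)
t(Y) = 6
G(Q) = Q + 2*Q² (G(Q) = (Q² + Q²) + Q = 2*Q² + Q = Q + 2*Q²)
-G(t((2 + 1)*(X(0)*(-4)))) = -6*(1 + 2*6) = -6*(1 + 12) = -6*13 = -1*78 = -78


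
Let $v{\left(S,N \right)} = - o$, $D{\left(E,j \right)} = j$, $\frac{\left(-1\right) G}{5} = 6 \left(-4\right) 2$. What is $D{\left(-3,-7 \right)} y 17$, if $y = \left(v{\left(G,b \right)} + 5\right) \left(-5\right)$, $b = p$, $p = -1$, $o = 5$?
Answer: $0$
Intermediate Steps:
$G = 240$ ($G = - 5 \cdot 6 \left(-4\right) 2 = - 5 \left(\left(-24\right) 2\right) = \left(-5\right) \left(-48\right) = 240$)
$b = -1$
$v{\left(S,N \right)} = -5$ ($v{\left(S,N \right)} = \left(-1\right) 5 = -5$)
$y = 0$ ($y = \left(-5 + 5\right) \left(-5\right) = 0 \left(-5\right) = 0$)
$D{\left(-3,-7 \right)} y 17 = \left(-7\right) 0 \cdot 17 = 0 \cdot 17 = 0$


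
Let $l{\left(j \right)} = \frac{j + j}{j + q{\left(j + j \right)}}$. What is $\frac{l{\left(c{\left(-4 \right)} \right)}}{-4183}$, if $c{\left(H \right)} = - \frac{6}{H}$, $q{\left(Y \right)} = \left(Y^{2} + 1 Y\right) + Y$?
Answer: $- \frac{2}{46013} \approx -4.3466 \cdot 10^{-5}$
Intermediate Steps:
$q{\left(Y \right)} = Y^{2} + 2 Y$ ($q{\left(Y \right)} = \left(Y^{2} + Y\right) + Y = \left(Y + Y^{2}\right) + Y = Y^{2} + 2 Y$)
$l{\left(j \right)} = \frac{2 j}{j + 2 j \left(2 + 2 j\right)}$ ($l{\left(j \right)} = \frac{j + j}{j + \left(j + j\right) \left(2 + \left(j + j\right)\right)} = \frac{2 j}{j + 2 j \left(2 + 2 j\right)}$)
$\frac{l{\left(c{\left(-4 \right)} \right)}}{-4183} = \frac{2 \frac{1}{5 + 4 \left(- \frac{6}{-4}\right)}}{-4183} = \frac{2}{5 + 4 \left(\left(-6\right) \left(- \frac{1}{4}\right)\right)} \left(- \frac{1}{4183}\right) = \frac{2}{5 + 4 \cdot \frac{3}{2}} \left(- \frac{1}{4183}\right) = \frac{2}{5 + 6} \left(- \frac{1}{4183}\right) = \frac{2}{11} \left(- \frac{1}{4183}\right) = - \frac{2}{46013}$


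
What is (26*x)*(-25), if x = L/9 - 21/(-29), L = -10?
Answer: 65650/261 ≈ 251.53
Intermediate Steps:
x = -101/261 (x = -10/9 - 21/(-29) = -10*⅑ - 21*(-1/29) = -10/9 + 21/29 = -101/261 ≈ -0.38697)
(26*x)*(-25) = (26*(-101/261))*(-25) = -2626/261*(-25) = 65650/261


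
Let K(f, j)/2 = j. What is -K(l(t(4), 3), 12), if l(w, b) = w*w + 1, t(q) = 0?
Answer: -24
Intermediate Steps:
l(w, b) = 1 + w² (l(w, b) = w² + 1 = 1 + w²)
K(f, j) = 2*j
-K(l(t(4), 3), 12) = -2*12 = -1*24 = -24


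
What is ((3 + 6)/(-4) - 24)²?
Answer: 11025/16 ≈ 689.06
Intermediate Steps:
((3 + 6)/(-4) - 24)² = (9*(-¼) - 24)² = (-9/4 - 24)² = (-105/4)² = 11025/16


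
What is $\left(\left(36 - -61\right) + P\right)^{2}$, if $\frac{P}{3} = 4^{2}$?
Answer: $21025$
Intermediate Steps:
$P = 48$ ($P = 3 \cdot 4^{2} = 3 \cdot 16 = 48$)
$\left(\left(36 - -61\right) + P\right)^{2} = \left(\left(36 - -61\right) + 48\right)^{2} = \left(\left(36 + 61\right) + 48\right)^{2} = \left(97 + 48\right)^{2} = 145^{2} = 21025$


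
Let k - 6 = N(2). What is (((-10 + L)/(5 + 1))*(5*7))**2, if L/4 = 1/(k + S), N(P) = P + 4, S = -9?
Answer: 207025/81 ≈ 2555.9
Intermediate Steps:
N(P) = 4 + P
k = 12 (k = 6 + (4 + 2) = 6 + 6 = 12)
L = 4/3 (L = 4/(12 - 9) = 4/3 ≈ 1.3333)
(((-10 + L)/(5 + 1))*(5*7))**2 = (((-10 + 4/3)/(5 + 1))*(5*7))**2 = (-26/3/6*35)**2 = (-26/3*1/6*35)**2 = (-13/9*35)**2 = (-455/9)**2 = 207025/81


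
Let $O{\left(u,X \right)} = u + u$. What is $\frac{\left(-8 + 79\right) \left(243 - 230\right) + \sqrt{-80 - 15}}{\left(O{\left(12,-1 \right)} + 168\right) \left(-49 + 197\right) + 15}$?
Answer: $\frac{71}{2187} + \frac{i \sqrt{95}}{28431} \approx 0.032465 + 0.00034282 i$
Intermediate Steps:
$O{\left(u,X \right)} = 2 u$
$\frac{\left(-8 + 79\right) \left(243 - 230\right) + \sqrt{-80 - 15}}{\left(O{\left(12,-1 \right)} + 168\right) \left(-49 + 197\right) + 15} = \frac{\left(-8 + 79\right) \left(243 - 230\right) + \sqrt{-80 - 15}}{\left(2 \cdot 12 + 168\right) \left(-49 + 197\right) + 15} = \frac{71 \cdot 13 + \sqrt{-95}}{\left(24 + 168\right) 148 + 15} = \frac{923 + i \sqrt{95}}{192 \cdot 148 + 15} = \frac{923 + i \sqrt{95}}{28416 + 15} = \frac{923 + i \sqrt{95}}{28431} = \left(923 + i \sqrt{95}\right) \frac{1}{28431} = \frac{71}{2187} + \frac{i \sqrt{95}}{28431}$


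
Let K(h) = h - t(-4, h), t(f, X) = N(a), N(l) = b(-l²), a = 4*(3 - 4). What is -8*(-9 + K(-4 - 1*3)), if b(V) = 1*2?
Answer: 144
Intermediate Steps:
a = -4 (a = 4*(-1) = -4)
b(V) = 2
N(l) = 2
t(f, X) = 2
K(h) = -2 + h (K(h) = h - 1*2 = h - 2 = -2 + h)
-8*(-9 + K(-4 - 1*3)) = -8*(-9 + (-2 + (-4 - 1*3))) = -8*(-9 + (-2 + (-4 - 3))) = -8*(-9 + (-2 - 7)) = -8*(-9 - 9) = -8*(-18) = 144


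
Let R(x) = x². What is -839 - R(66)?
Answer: -5195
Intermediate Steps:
-839 - R(66) = -839 - 1*66² = -839 - 1*4356 = -839 - 4356 = -5195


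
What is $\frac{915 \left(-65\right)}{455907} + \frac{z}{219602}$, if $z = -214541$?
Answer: $- \frac{36957190879}{33372696338} \approx -1.1074$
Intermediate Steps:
$\frac{915 \left(-65\right)}{455907} + \frac{z}{219602} = \frac{915 \left(-65\right)}{455907} - \frac{214541}{219602} = \left(-59475\right) \frac{1}{455907} - \frac{214541}{219602} = - \frac{19825}{151969} - \frac{214541}{219602} = - \frac{36957190879}{33372696338}$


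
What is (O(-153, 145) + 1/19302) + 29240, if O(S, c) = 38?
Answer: 565123957/19302 ≈ 29278.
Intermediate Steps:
(O(-153, 145) + 1/19302) + 29240 = (38 + 1/19302) + 29240 = 733477/19302 + 29240 = 565123957/19302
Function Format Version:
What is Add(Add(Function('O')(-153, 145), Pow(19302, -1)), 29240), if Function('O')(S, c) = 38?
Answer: Rational(565123957, 19302) ≈ 29278.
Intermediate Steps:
Add(Add(Function('O')(-153, 145), Pow(19302, -1)), 29240) = Add(Add(38, Pow(19302, -1)), 29240) = Add(Add(38, Rational(1, 19302)), 29240) = Add(Rational(733477, 19302), 29240) = Rational(565123957, 19302)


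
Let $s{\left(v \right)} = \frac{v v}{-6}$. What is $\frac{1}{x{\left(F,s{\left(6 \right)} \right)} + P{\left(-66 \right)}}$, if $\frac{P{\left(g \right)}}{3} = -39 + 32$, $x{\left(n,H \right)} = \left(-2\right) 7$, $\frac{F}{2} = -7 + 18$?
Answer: $- \frac{1}{35} \approx -0.028571$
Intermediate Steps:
$s{\left(v \right)} = - \frac{v^{2}}{6}$ ($s{\left(v \right)} = v^{2} \left(- \frac{1}{6}\right) = - \frac{v^{2}}{6}$)
$F = 22$ ($F = 2 \left(-7 + 18\right) = 2 \cdot 11 = 22$)
$x{\left(n,H \right)} = -14$
$P{\left(g \right)} = -21$ ($P{\left(g \right)} = 3 \left(-39 + 32\right) = 3 \left(-7\right) = -21$)
$\frac{1}{x{\left(F,s{\left(6 \right)} \right)} + P{\left(-66 \right)}} = \frac{1}{-14 - 21} = \frac{1}{-35} = - \frac{1}{35}$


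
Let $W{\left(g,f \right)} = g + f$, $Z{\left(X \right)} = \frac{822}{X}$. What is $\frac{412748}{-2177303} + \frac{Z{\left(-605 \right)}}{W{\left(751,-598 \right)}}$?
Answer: $- \frac{13331920562}{67180684065} \approx -0.19845$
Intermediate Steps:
$W{\left(g,f \right)} = f + g$
$\frac{412748}{-2177303} + \frac{Z{\left(-605 \right)}}{W{\left(751,-598 \right)}} = \frac{412748}{-2177303} + \frac{822 \frac{1}{-605}}{-598 + 751} = 412748 \left(- \frac{1}{2177303}\right) + \frac{822 \left(- \frac{1}{605}\right)}{153} = - \frac{412748}{2177303} - \frac{274}{30855} = - \frac{13331920562}{67180684065}$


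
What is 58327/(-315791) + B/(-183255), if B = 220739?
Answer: -80396103934/57870279705 ≈ -1.3892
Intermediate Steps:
58327/(-315791) + B/(-183255) = 58327/(-315791) + 220739/(-183255) = 58327*(-1/315791) + 220739*(-1/183255) = -58327/315791 - 220739/183255 = -80396103934/57870279705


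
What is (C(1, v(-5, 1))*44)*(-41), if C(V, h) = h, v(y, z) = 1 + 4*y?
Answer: 34276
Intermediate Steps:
(C(1, v(-5, 1))*44)*(-41) = ((1 + 4*(-5))*44)*(-41) = ((1 - 20)*44)*(-41) = -19*44*(-41) = -836*(-41) = 34276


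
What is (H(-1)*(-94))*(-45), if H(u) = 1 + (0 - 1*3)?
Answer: -8460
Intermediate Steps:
H(u) = -2 (H(u) = 1 + (0 - 3) = 1 - 3 = -2)
(H(-1)*(-94))*(-45) = -2*(-94)*(-45) = 188*(-45) = -8460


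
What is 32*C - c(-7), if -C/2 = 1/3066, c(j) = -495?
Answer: 758803/1533 ≈ 494.98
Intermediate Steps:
C = -1/1533 (C = -2/3066 = -2*1/3066 = -1/1533 ≈ -0.00065232)
32*C - c(-7) = 32*(-1/1533) - 1*(-495) = -32/1533 + 495 = 758803/1533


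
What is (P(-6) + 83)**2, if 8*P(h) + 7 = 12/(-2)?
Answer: 423801/64 ≈ 6621.9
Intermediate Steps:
P(h) = -13/8 (P(h) = -7/8 + (12/(-2))/8 = -7/8 + (12*(-1/2))/8 = -7/8 + (1/8)*(-6) = -7/8 - 3/4 = -13/8)
(P(-6) + 83)**2 = (-13/8 + 83)**2 = (651/8)**2 = 423801/64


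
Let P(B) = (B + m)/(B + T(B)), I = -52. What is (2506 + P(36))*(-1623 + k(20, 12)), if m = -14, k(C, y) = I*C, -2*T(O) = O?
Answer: -60090595/9 ≈ -6.6767e+6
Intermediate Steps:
T(O) = -O/2
k(C, y) = -52*C
P(B) = 2*(-14 + B)/B (P(B) = (B - 14)/(B - B/2) = (-14 + B)/((B/2)) = (-14 + B)*(2/B) = 2*(-14 + B)/B)
(2506 + P(36))*(-1623 + k(20, 12)) = (2506 + (2 - 28/36))*(-1623 - 52*20) = (2506 + (2 - 28*1/36))*(-1623 - 1040) = (2506 + (2 - 7/9))*(-2663) = (2506 + 11/9)*(-2663) = (22565/9)*(-2663) = -60090595/9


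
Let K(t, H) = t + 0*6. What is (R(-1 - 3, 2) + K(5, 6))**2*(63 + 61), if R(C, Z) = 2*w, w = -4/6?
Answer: 15004/9 ≈ 1667.1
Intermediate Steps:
K(t, H) = t (K(t, H) = t + 0 = t)
w = -2/3 (w = -4*1/6 = -2/3 ≈ -0.66667)
R(C, Z) = -4/3 (R(C, Z) = 2*(-2/3) = -4/3)
(R(-1 - 3, 2) + K(5, 6))**2*(63 + 61) = (-4/3 + 5)**2*(63 + 61) = (11/3)**2*124 = (121/9)*124 = 15004/9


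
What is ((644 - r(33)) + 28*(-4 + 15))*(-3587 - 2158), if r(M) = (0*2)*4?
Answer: -5469240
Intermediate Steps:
r(M) = 0 (r(M) = 0*4 = 0)
((644 - r(33)) + 28*(-4 + 15))*(-3587 - 2158) = ((644 - 1*0) + 28*(-4 + 15))*(-3587 - 2158) = ((644 + 0) + 28*11)*(-5745) = (644 + 308)*(-5745) = 952*(-5745) = -5469240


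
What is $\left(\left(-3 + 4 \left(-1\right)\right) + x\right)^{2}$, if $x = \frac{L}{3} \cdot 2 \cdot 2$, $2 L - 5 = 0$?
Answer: $\frac{121}{9} \approx 13.444$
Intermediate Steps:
$L = \frac{5}{2}$ ($L = \frac{5}{2} + \frac{1}{2} \cdot 0 = \frac{5}{2} + 0 = \frac{5}{2} \approx 2.5$)
$x = \frac{10}{3}$ ($x = \frac{1}{3} \cdot \frac{5}{2} \cdot 2 \cdot 2 = \frac{1}{3} \cdot \frac{5}{2} \cdot 4 = \frac{5}{6} \cdot 4 = \frac{10}{3} \approx 3.3333$)
$\left(\left(-3 + 4 \left(-1\right)\right) + x\right)^{2} = \left(\left(-3 + 4 \left(-1\right)\right) + \frac{10}{3}\right)^{2} = \left(\left(-3 - 4\right) + \frac{10}{3}\right)^{2} = \left(-7 + \frac{10}{3}\right)^{2} = \left(- \frac{11}{3}\right)^{2} = \frac{121}{9}$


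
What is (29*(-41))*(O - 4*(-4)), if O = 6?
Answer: -26158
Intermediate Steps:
(29*(-41))*(O - 4*(-4)) = (29*(-41))*(6 - 4*(-4)) = -1189*(6 + 16) = -1189*22 = -26158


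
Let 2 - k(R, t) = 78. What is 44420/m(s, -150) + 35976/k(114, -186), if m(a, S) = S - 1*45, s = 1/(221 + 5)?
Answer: -519562/741 ≈ -701.16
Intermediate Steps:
k(R, t) = -76 (k(R, t) = 2 - 1*78 = 2 - 78 = -76)
s = 1/226 ≈ 0.0044248
m(a, S) = -45 + S (m(a, S) = S - 45 = -45 + S)
44420/m(s, -150) + 35976/k(114, -186) = 44420/(-45 - 150) + 35976/(-76) = 44420/(-195) + 35976*(-1/76) = 44420*(-1/195) - 8994/19 = -8884/39 - 8994/19 = -519562/741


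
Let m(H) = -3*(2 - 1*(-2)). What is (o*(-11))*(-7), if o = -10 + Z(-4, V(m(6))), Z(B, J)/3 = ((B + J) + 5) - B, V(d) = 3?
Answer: 1078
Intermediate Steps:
m(H) = -12 (m(H) = -3*(2 + 2) = -3*4 = -12)
Z(B, J) = 15 + 3*J (Z(B, J) = 3*(((B + J) + 5) - B) = 3*((5 + B + J) - B) = 3*(5 + J) = 15 + 3*J)
o = 14 (o = -10 + (15 + 3*3) = -10 + (15 + 9) = -10 + 24 = 14)
(o*(-11))*(-7) = (14*(-11))*(-7) = -154*(-7) = 1078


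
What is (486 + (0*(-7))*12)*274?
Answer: 133164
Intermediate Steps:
(486 + (0*(-7))*12)*274 = (486 + 0*12)*274 = (486 + 0)*274 = 486*274 = 133164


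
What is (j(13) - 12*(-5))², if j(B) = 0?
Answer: 3600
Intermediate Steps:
(j(13) - 12*(-5))² = (0 - 12*(-5))² = (0 + 60)² = 60² = 3600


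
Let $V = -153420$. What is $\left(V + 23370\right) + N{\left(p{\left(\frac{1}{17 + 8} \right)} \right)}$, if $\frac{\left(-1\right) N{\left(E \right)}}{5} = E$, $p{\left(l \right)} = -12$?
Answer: $-129990$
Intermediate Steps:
$N{\left(E \right)} = - 5 E$
$\left(V + 23370\right) + N{\left(p{\left(\frac{1}{17 + 8} \right)} \right)} = \left(-153420 + 23370\right) - -60 = -130050 + 60 = -129990$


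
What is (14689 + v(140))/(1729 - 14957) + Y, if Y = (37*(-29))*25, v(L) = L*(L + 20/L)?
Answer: -354875409/13228 ≈ -26828.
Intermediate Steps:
Y = -26825 (Y = -1073*25 = -26825)
(14689 + v(140))/(1729 - 14957) + Y = (14689 + (20 + 140²))/(1729 - 14957) - 26825 = (14689 + (20 + 19600))/(-13228) - 26825 = (14689 + 19620)*(-1/13228) - 26825 = 34309*(-1/13228) - 26825 = -34309/13228 - 26825 = -354875409/13228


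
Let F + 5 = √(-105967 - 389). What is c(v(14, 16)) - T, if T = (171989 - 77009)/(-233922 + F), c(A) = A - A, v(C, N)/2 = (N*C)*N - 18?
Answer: 4443677292/10944389537 + 37992*I*√26589/10944389537 ≈ 0.40602 + 0.00056605*I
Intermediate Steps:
F = -5 + 2*I*√26589 (F = -5 + √(-105967 - 389) = -5 + √(-106356) = -5 + 2*I*√26589 ≈ -5.0 + 326.12*I)
v(C, N) = -36 + 2*C*N² (v(C, N) = 2*((N*C)*N - 18) = 2*((C*N)*N - 18) = 2*(C*N² - 18) = 2*(-18 + C*N²) = -36 + 2*C*N²)
c(A) = 0
T = 94980/(-233927 + 2*I*√26589) (T = (171989 - 77009)/(-233922 + (-5 + 2*I*√26589)) = 94980/(-233927 + 2*I*√26589) ≈ -0.40602 - 0.00056605*I)
c(v(14, 16)) - T = 0 - (-4443677292/10944389537 - 37992*I*√26589/10944389537) = 0 + (4443677292/10944389537 + 37992*I*√26589/10944389537) = 4443677292/10944389537 + 37992*I*√26589/10944389537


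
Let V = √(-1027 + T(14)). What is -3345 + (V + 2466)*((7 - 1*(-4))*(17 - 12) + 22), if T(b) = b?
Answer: 186537 + 77*I*√1013 ≈ 1.8654e+5 + 2450.7*I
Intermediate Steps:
V = I*√1013 (V = √(-1027 + 14) = √(-1013) = I*√1013 ≈ 31.828*I)
-3345 + (V + 2466)*((7 - 1*(-4))*(17 - 12) + 22) = -3345 + (I*√1013 + 2466)*((7 - 1*(-4))*(17 - 12) + 22) = -3345 + (2466 + I*√1013)*((7 + 4)*5 + 22) = -3345 + (2466 + I*√1013)*(11*5 + 22) = -3345 + (2466 + I*√1013)*(55 + 22) = -3345 + (2466 + I*√1013)*77 = -3345 + (189882 + 77*I*√1013) = 186537 + 77*I*√1013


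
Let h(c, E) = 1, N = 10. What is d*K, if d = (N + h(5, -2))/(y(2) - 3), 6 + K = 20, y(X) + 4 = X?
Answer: -154/5 ≈ -30.800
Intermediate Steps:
y(X) = -4 + X
K = 14 (K = -6 + 20 = 14)
d = -11/5 (d = (10 + 1)/((-4 + 2) - 3) = 11/(-2 - 3) = 11/(-5) = 11*(-1/5) = -11/5 ≈ -2.2000)
d*K = -11/5*14 = -154/5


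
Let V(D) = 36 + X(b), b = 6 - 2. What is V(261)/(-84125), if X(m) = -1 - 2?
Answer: -33/84125 ≈ -0.00039227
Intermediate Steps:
b = 4
X(m) = -3
V(D) = 33 (V(D) = 36 - 3 = 33)
V(261)/(-84125) = 33/(-84125) = 33*(-1/84125) = -33/84125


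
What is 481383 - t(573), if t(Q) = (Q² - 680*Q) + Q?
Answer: 542121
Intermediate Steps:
t(Q) = Q² - 679*Q
481383 - t(573) = 481383 - 573*(-679 + 573) = 481383 - 573*(-106) = 481383 - 1*(-60738) = 481383 + 60738 = 542121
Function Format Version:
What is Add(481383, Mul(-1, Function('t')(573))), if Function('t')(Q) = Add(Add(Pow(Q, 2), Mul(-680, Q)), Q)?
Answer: 542121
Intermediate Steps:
Function('t')(Q) = Add(Pow(Q, 2), Mul(-679, Q))
Add(481383, Mul(-1, Function('t')(573))) = Add(481383, Mul(-1, Mul(573, Add(-679, 573)))) = Add(481383, Mul(-1, Mul(573, -106))) = Add(481383, Mul(-1, -60738)) = Add(481383, 60738) = 542121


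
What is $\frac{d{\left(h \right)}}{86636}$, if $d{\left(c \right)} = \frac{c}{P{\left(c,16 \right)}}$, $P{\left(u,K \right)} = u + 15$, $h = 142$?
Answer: $\frac{71}{6800926} \approx 1.044 \cdot 10^{-5}$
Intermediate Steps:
$P{\left(u,K \right)} = 15 + u$
$d{\left(c \right)} = \frac{c}{15 + c}$
$\frac{d{\left(h \right)}}{86636} = \frac{142 \frac{1}{15 + 142}}{86636} = \frac{142}{157} \cdot \frac{1}{86636} = \frac{71}{6800926}$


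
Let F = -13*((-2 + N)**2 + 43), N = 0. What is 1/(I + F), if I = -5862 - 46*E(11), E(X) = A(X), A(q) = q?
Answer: -1/6979 ≈ -0.00014329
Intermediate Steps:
E(X) = X
F = -611 (F = -13*((-2 + 0)**2 + 43) = -13*((-2)**2 + 43) = -13*(4 + 43) = -13*47 = -611)
I = -6368 (I = -5862 - 46*11 = -5862 - 1*506 = -5862 - 506 = -6368)
1/(I + F) = 1/(-6368 - 611) = 1/(-6979) = -1/6979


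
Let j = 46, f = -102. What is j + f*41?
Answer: -4136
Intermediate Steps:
j + f*41 = 46 - 102*41 = 46 - 4182 = -4136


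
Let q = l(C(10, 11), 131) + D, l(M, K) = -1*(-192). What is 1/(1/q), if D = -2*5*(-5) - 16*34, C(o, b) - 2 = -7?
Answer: -302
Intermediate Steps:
C(o, b) = -5 (C(o, b) = 2 - 7 = -5)
l(M, K) = 192
D = -494 (D = -10*(-5) - 544 = 50 - 544 = -494)
q = -302 (q = 192 - 494 = -302)
1/(1/q) = 1/(1/(-302)) = 1/(-1/302) = -302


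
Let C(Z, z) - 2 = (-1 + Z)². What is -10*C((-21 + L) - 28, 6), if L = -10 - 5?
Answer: -42270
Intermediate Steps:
L = -15
C(Z, z) = 2 + (-1 + Z)²
-10*C((-21 + L) - 28, 6) = -10*(2 + (-1 + ((-21 - 15) - 28))²) = -10*(2 + (-1 + (-36 - 28))²) = -10*(2 + (-1 - 64)²) = -10*(2 + (-65)²) = -10*(2 + 4225) = -10*4227 = -42270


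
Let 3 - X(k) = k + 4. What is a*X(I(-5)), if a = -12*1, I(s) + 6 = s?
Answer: -120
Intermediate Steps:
I(s) = -6 + s
X(k) = -1 - k (X(k) = 3 - (k + 4) = 3 - (4 + k) = 3 + (-4 - k) = -1 - k)
a = -12
a*X(I(-5)) = -12*(-1 - (-6 - 5)) = -12*(-1 - 1*(-11)) = -12*(-1 + 11) = -12*10 = -120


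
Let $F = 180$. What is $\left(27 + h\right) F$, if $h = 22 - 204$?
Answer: $-27900$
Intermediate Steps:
$h = -182$ ($h = 22 - 204 = -182$)
$\left(27 + h\right) F = \left(27 - 182\right) 180 = \left(-155\right) 180 = -27900$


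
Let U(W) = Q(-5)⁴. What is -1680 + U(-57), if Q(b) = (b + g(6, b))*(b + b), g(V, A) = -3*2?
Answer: 146408320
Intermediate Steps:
g(V, A) = -6
Q(b) = 2*b*(-6 + b) (Q(b) = (b - 6)*(b + b) = (-6 + b)*(2*b) = 2*b*(-6 + b))
U(W) = 146410000 (U(W) = (2*(-5)*(-6 - 5))⁴ = (2*(-5)*(-11))⁴ = 110⁴ = 146410000)
-1680 + U(-57) = -1680 + 146410000 = 146408320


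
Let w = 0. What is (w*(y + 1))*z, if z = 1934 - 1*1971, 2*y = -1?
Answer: 0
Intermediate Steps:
y = -1/2 (y = (1/2)*(-1) = -1/2 ≈ -0.50000)
z = -37 (z = 1934 - 1971 = -37)
(w*(y + 1))*z = (0*(-1/2 + 1))*(-37) = (0*(1/2))*(-37) = 0*(-37) = 0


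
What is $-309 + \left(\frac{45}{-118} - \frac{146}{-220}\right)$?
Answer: $- \frac{1001789}{3245} \approx -308.72$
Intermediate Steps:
$-309 + \left(\frac{45}{-118} - \frac{146}{-220}\right) = -309 + \left(45 \left(- \frac{1}{118}\right) - - \frac{73}{110}\right) = -309 + \left(- \frac{45}{118} + \frac{73}{110}\right) = -309 + \frac{916}{3245} = - \frac{1001789}{3245}$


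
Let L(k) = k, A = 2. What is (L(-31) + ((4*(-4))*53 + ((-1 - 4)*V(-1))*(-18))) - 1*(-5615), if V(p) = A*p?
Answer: 4556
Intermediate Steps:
V(p) = 2*p
(L(-31) + ((4*(-4))*53 + ((-1 - 4)*V(-1))*(-18))) - 1*(-5615) = (-31 + ((4*(-4))*53 + ((-1 - 4)*(2*(-1)))*(-18))) - 1*(-5615) = (-31 + (-16*53 - 5*(-2)*(-18))) + 5615 = (-31 + (-848 + 10*(-18))) + 5615 = (-31 + (-848 - 180)) + 5615 = (-31 - 1028) + 5615 = -1059 + 5615 = 4556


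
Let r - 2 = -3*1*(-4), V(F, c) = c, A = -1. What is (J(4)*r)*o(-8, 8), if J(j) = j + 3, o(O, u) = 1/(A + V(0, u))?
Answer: 14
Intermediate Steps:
o(O, u) = 1/(-1 + u)
r = 14 (r = 2 - 3*1*(-4) = 2 - 3*(-4) = 2 + 12 = 14)
J(j) = 3 + j
(J(4)*r)*o(-8, 8) = ((3 + 4)*14)/(-1 + 8) = (7*14)/7 = 98*(1/7) = 14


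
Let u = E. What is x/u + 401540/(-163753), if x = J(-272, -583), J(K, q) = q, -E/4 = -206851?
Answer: -332331270159/135489887212 ≈ -2.4528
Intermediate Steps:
E = 827404 (E = -4*(-206851) = 827404)
x = -583
u = 827404
x/u + 401540/(-163753) = -583/827404 + 401540/(-163753) = -583*1/827404 + 401540*(-1/163753) = -583/827404 - 401540/163753 = -332331270159/135489887212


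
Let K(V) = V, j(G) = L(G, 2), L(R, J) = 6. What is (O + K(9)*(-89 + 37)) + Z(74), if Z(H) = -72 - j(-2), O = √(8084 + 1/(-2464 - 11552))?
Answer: -546 + √24813870117/1752 ≈ -456.09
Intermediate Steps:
j(G) = 6
O = √24813870117/1752 (O = √(8084 + 1/(-14016)) = √(8084 - 1/14016) = √(113305343/14016) = √24813870117/1752 ≈ 89.911)
Z(H) = -78 (Z(H) = -72 - 1*6 = -72 - 6 = -78)
(O + K(9)*(-89 + 37)) + Z(74) = (√24813870117/1752 + 9*(-89 + 37)) - 78 = (√24813870117/1752 + 9*(-52)) - 78 = (√24813870117/1752 - 468) - 78 = (-468 + √24813870117/1752) - 78 = -546 + √24813870117/1752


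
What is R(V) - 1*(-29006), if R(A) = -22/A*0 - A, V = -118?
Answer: 29124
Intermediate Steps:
R(A) = -A (R(A) = 0 - A = -A)
R(V) - 1*(-29006) = -1*(-118) - 1*(-29006) = 118 + 29006 = 29124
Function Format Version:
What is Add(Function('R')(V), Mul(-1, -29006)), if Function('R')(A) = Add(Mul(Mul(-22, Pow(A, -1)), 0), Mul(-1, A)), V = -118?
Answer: 29124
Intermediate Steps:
Function('R')(A) = Mul(-1, A) (Function('R')(A) = Add(0, Mul(-1, A)) = Mul(-1, A))
Add(Function('R')(V), Mul(-1, -29006)) = Add(Mul(-1, -118), Mul(-1, -29006)) = Add(118, 29006) = 29124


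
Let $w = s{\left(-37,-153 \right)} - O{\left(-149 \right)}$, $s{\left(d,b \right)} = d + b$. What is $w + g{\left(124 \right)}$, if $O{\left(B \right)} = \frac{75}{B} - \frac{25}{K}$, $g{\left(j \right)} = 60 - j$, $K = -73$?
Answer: $- \frac{2761008}{10877} \approx -253.84$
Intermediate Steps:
$s{\left(d,b \right)} = b + d$
$O{\left(B \right)} = \frac{25}{73} + \frac{75}{B}$ ($O{\left(B \right)} = \frac{75}{B} - \frac{25}{-73} = \frac{75}{B} - - \frac{25}{73} = \frac{75}{B} + \frac{25}{73} = \frac{25}{73} + \frac{75}{B}$)
$w = - \frac{2064880}{10877}$ ($w = \left(-153 - 37\right) - \left(\frac{25}{73} + \frac{75}{-149}\right) = -190 - \left(\frac{25}{73} + 75 \left(- \frac{1}{149}\right)\right) = -190 - \left(\frac{25}{73} - \frac{75}{149}\right) = -190 - - \frac{1750}{10877} = -190 + \frac{1750}{10877} = - \frac{2064880}{10877} \approx -189.84$)
$w + g{\left(124 \right)} = - \frac{2064880}{10877} + \left(60 - 124\right) = - \frac{2064880}{10877} - 64 = - \frac{2761008}{10877}$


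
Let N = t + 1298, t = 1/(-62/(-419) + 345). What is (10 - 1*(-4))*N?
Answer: 2627985990/144617 ≈ 18172.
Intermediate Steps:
t = 419/144617 (t = 1/(-62*(-1/419) + 345) = 1/(62/419 + 345) = 1/(144617/419) = 419/144617 ≈ 0.0028973)
N = 187713285/144617 (N = 419/144617 + 1298 = 187713285/144617 ≈ 1298.0)
(10 - 1*(-4))*N = (10 - 1*(-4))*(187713285/144617) = (10 + 4)*(187713285/144617) = 14*(187713285/144617) = 2627985990/144617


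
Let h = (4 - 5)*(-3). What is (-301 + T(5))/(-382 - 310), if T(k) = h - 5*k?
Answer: 323/692 ≈ 0.46676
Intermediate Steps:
h = 3 (h = -1*(-3) = 3)
T(k) = 3 - 5*k
(-301 + T(5))/(-382 - 310) = (-301 + (3 - 5*5))/(-382 - 310) = (-301 + (3 - 25))/(-692) = (-301 - 22)*(-1/692) = -323*(-1/692) = 323/692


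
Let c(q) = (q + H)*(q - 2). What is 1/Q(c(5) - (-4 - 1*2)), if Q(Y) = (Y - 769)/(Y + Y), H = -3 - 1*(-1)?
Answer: -15/377 ≈ -0.039788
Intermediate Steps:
H = -2 (H = -3 + 1 = -2)
c(q) = (-2 + q)² (c(q) = (q - 2)*(q - 2) = (-2 + q)*(-2 + q) = (-2 + q)²)
Q(Y) = (-769 + Y)/(2*Y) (Q(Y) = (-769 + Y)/((2*Y)) = (-769 + Y)*(1/(2*Y)) = (-769 + Y)/(2*Y))
1/Q(c(5) - (-4 - 1*2)) = 1/((-769 + ((4 + 5² - 4*5) - (-4 - 1*2)))/(2*((4 + 5² - 4*5) - (-4 - 1*2)))) = 1/((-769 + ((4 + 25 - 20) - (-4 - 2)))/(2*((4 + 25 - 20) - (-4 - 2)))) = 1/((-769 + (9 - 1*(-6)))/(2*(9 - 1*(-6)))) = 1/((-769 + (9 + 6))/(2*(9 + 6))) = 1/((½)*(-769 + 15)/15) = 1/((½)*(1/15)*(-754)) = 1/(-377/15) = -15/377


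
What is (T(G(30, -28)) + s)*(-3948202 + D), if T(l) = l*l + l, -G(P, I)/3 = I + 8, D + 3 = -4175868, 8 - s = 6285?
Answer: 21260699041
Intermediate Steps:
s = -6277 (s = 8 - 1*6285 = 8 - 6285 = -6277)
D = -4175871 (D = -3 - 4175868 = -4175871)
G(P, I) = -24 - 3*I (G(P, I) = -3*(I + 8) = -3*(8 + I) = -24 - 3*I)
T(l) = l + l² (T(l) = l² + l = l + l²)
(T(G(30, -28)) + s)*(-3948202 + D) = ((-24 - 3*(-28))*(1 + (-24 - 3*(-28))) - 6277)*(-3948202 - 4175871) = ((-24 + 84)*(1 + (-24 + 84)) - 6277)*(-8124073) = (60*(1 + 60) - 6277)*(-8124073) = (60*61 - 6277)*(-8124073) = (3660 - 6277)*(-8124073) = -2617*(-8124073) = 21260699041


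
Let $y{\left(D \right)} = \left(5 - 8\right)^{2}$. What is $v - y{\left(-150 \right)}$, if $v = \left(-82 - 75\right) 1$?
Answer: $-166$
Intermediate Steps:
$y{\left(D \right)} = 9$ ($y{\left(D \right)} = \left(5 - 8\right)^{2} = \left(-3\right)^{2} = 9$)
$v = -157$ ($v = \left(-157\right) 1 = -157$)
$v - y{\left(-150 \right)} = -157 - 9 = -166$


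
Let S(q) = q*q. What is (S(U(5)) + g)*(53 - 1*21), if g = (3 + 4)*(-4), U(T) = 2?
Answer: -768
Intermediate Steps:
g = -28 (g = 7*(-4) = -28)
S(q) = q**2
(S(U(5)) + g)*(53 - 1*21) = (2**2 - 28)*(53 - 1*21) = (4 - 28)*(53 - 21) = -24*32 = -768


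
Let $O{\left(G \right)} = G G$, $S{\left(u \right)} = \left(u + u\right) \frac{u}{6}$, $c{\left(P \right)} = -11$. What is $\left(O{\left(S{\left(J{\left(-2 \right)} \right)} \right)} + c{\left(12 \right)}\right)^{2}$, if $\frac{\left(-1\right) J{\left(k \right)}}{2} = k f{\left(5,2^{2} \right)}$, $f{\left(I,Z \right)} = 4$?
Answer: $\frac{4282000969}{81} \approx 5.2864 \cdot 10^{7}$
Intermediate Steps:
$J{\left(k \right)} = - 8 k$ ($J{\left(k \right)} = - 2 k 4 = - 2 \cdot 4 k = - 8 k$)
$S{\left(u \right)} = \frac{u^{2}}{3}$ ($S{\left(u \right)} = 2 u u \frac{1}{6} = 2 u \frac{u}{6} = \frac{u^{2}}{3}$)
$O{\left(G \right)} = G^{2}$
$\left(O{\left(S{\left(J{\left(-2 \right)} \right)} \right)} + c{\left(12 \right)}\right)^{2} = \left(\left(\frac{\left(\left(-8\right) \left(-2\right)\right)^{2}}{3}\right)^{2} - 11\right)^{2} = \left(\left(\frac{16^{2}}{3}\right)^{2} - 11\right)^{2} = \left(\left(\frac{1}{3} \cdot 256\right)^{2} - 11\right)^{2} = \left(\left(\frac{256}{3}\right)^{2} - 11\right)^{2} = \left(\frac{65536}{9} - 11\right)^{2} = \left(\frac{65437}{9}\right)^{2} = \frac{4282000969}{81}$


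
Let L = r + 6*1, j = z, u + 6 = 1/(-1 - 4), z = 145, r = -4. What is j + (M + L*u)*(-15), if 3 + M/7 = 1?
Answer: 541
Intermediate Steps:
M = -14 (M = -21 + 7*1 = -21 + 7 = -14)
u = -31/5 (u = -6 + 1/(-1 - 4) = -6 + 1/(-5) = -6 - 1/5 = -31/5 ≈ -6.2000)
j = 145
L = 2 (L = -4 + 6*1 = -4 + 6 = 2)
j + (M + L*u)*(-15) = 145 + (-14 + 2*(-31/5))*(-15) = 145 + (-14 - 62/5)*(-15) = 145 - 132/5*(-15) = 145 + 396 = 541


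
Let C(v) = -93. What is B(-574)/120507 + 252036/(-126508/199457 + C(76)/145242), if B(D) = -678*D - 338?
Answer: -293286161584739972410/738821364809853 ≈ -3.9697e+5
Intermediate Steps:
B(D) = -338 - 678*D
B(-574)/120507 + 252036/(-126508/199457 + C(76)/145242) = (-338 - 678*(-574))/120507 + 252036/(-126508/199457 - 93/145242) = (-338 + 389172)*(1/120507) + 252036/(-126508*1/199457 - 93*1/145242) = 388834*(1/120507) + 252036/(-126508/199457 - 31/48414) = 388834/120507 + 252036/(-6130941479/9656511198) = 388834/120507 + 252036*(-9656511198/6130941479) = 388834/120507 - 2433788456299128/6130941479 = -293286161584739972410/738821364809853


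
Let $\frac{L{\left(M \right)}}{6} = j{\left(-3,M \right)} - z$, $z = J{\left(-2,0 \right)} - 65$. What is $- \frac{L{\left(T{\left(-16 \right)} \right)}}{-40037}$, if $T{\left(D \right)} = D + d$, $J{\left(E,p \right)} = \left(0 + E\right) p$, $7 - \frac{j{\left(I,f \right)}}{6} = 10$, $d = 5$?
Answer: $\frac{282}{40037} \approx 0.0070435$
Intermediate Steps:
$j{\left(I,f \right)} = -18$ ($j{\left(I,f \right)} = 42 - 60 = -18$)
$J{\left(E,p \right)} = E p$
$z = -65$ ($z = \left(-2\right) 0 - 65 = 0 - 65 = -65$)
$T{\left(D \right)} = 5 + D$ ($T{\left(D \right)} = D + 5 = 5 + D$)
$L{\left(M \right)} = 282$ ($L{\left(M \right)} = 6 \left(-18 - -65\right) = 6 \left(-18 + 65\right) = 6 \cdot 47 = 282$)
$- \frac{L{\left(T{\left(-16 \right)} \right)}}{-40037} = - \frac{282}{-40037} = - \frac{282 \left(-1\right)}{40037} = \left(-1\right) \left(- \frac{282}{40037}\right) = \frac{282}{40037}$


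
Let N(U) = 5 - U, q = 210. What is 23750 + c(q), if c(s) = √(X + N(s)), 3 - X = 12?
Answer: 23750 + I*√214 ≈ 23750.0 + 14.629*I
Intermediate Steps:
X = -9 (X = 3 - 1*12 = 3 - 12 = -9)
c(s) = √(-4 - s) (c(s) = √(-9 + (5 - s)) = √(-4 - s))
23750 + c(q) = 23750 + √(-4 - 1*210) = 23750 + √(-4 - 210) = 23750 + √(-214) = 23750 + I*√214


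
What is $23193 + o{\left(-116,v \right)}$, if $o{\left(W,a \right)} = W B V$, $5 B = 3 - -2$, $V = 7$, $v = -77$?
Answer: $22381$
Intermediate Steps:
$B = 1$ ($B = \frac{3 - -2}{5} = \frac{3 + 2}{5} = \frac{1}{5} \cdot 5 = 1$)
$o{\left(W,a \right)} = 7 W$ ($o{\left(W,a \right)} = W 1 \cdot 7 = W 7 = 7 W$)
$23193 + o{\left(-116,v \right)} = 23193 + 7 \left(-116\right) = 23193 - 812 = 22381$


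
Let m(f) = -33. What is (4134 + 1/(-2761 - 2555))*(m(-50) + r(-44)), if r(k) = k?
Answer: -1692178411/5316 ≈ -3.1832e+5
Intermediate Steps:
(4134 + 1/(-2761 - 2555))*(m(-50) + r(-44)) = (4134 + 1/(-2761 - 2555))*(-33 - 44) = (4134 + 1/(-5316))*(-77) = (4134 - 1/5316)*(-77) = (21976343/5316)*(-77) = -1692178411/5316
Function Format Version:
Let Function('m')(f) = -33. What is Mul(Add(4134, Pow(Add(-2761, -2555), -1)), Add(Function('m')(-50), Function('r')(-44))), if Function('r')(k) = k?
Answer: Rational(-1692178411, 5316) ≈ -3.1832e+5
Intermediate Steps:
Mul(Add(4134, Pow(Add(-2761, -2555), -1)), Add(Function('m')(-50), Function('r')(-44))) = Mul(Add(4134, Pow(Add(-2761, -2555), -1)), Add(-33, -44)) = Mul(Add(4134, Pow(-5316, -1)), -77) = Mul(Add(4134, Rational(-1, 5316)), -77) = Mul(Rational(21976343, 5316), -77) = Rational(-1692178411, 5316)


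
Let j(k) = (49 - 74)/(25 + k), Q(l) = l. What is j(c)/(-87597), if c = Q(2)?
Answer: 25/2365119 ≈ 1.0570e-5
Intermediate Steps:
c = 2
j(k) = -25/(25 + k)
j(c)/(-87597) = -25/(25 + 2)/(-87597) = -25/27*(-1/87597) = 25/2365119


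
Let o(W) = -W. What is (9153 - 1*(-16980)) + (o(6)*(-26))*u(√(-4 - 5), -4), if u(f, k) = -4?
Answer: 25509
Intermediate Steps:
(9153 - 1*(-16980)) + (o(6)*(-26))*u(√(-4 - 5), -4) = (9153 - 1*(-16980)) + (-1*6*(-26))*(-4) = (9153 + 16980) - 6*(-26)*(-4) = 26133 + 156*(-4) = 26133 - 624 = 25509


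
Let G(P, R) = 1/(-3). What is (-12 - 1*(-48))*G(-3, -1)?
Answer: -12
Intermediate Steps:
G(P, R) = -⅓ (G(P, R) = 1*(-⅓) = -⅓)
(-12 - 1*(-48))*G(-3, -1) = (-12 - 1*(-48))*(-⅓) = (-12 + 48)*(-⅓) = 36*(-⅓) = -12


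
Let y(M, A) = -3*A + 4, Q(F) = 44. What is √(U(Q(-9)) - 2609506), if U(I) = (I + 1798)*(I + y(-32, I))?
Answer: I*√2764234 ≈ 1662.6*I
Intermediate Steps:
y(M, A) = 4 - 3*A
U(I) = (4 - 2*I)*(1798 + I) (U(I) = (I + 1798)*(I + (4 - 3*I)) = (1798 + I)*(4 - 2*I) = (4 - 2*I)*(1798 + I))
√(U(Q(-9)) - 2609506) = √((7192 - 3592*44 - 2*44²) - 2609506) = √((7192 - 158048 - 2*1936) - 2609506) = √((7192 - 158048 - 3872) - 2609506) = √(-154728 - 2609506) = √(-2764234) = I*√2764234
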